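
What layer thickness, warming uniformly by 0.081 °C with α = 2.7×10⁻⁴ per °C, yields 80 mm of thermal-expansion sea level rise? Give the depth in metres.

H = Δh/(αΔT) = 0.08 / (2.7×10⁻⁴ × 0.081) ≈ 3658 m

H ≈ 3660 m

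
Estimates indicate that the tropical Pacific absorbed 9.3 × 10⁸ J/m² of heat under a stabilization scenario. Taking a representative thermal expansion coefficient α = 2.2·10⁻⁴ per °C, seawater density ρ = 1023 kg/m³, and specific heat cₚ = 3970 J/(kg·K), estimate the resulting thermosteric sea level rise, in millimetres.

about 50 mm

Δh = αQ/(ρcₚ) = 2.2×10⁻⁴ × 9.3×10⁸ / (1023 × 3970) ≈ 0.050378 m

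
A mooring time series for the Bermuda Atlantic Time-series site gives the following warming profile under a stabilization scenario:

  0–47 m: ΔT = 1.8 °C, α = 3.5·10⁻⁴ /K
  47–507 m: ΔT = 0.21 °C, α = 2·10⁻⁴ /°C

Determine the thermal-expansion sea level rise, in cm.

0–47 m: 47 × 3.5×10⁻⁴ × 1.8 = 0.02961 m
47–507 m: 0.21 × 2×10⁻⁴ × 460 = 0.01932 m
Δh = 0.02961 + 0.01932 = 0.04893 m ≈ 4.89 cm

4.89 cm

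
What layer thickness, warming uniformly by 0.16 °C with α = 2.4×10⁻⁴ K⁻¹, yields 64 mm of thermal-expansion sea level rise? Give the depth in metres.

H ≈ 1670 m

H = Δh/(αΔT) = 0.064 / (2.4×10⁻⁴ × 0.16) ≈ 1667 m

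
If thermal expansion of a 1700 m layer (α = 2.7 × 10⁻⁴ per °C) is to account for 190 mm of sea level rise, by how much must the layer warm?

0.414 K

ΔT = Δh/(αH) = 0.19 / (2.7×10⁻⁴ × 1700) ≈ 0.4139 K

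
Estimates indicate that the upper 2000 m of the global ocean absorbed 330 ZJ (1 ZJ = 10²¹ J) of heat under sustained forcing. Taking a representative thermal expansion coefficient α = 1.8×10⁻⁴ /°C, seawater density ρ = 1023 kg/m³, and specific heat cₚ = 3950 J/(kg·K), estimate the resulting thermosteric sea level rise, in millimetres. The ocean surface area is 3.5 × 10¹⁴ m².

Δh ≈ 42.0 mm

Per unit area: Q = 330×10²¹ / (3.5×10¹⁴) ≈ 9.429×10⁸ J/m²
Δh = αQ/(ρcₚ) = 1.8×10⁻⁴ × 9.429×10⁸ / (1023 × 3950) ≈ 0.042002 m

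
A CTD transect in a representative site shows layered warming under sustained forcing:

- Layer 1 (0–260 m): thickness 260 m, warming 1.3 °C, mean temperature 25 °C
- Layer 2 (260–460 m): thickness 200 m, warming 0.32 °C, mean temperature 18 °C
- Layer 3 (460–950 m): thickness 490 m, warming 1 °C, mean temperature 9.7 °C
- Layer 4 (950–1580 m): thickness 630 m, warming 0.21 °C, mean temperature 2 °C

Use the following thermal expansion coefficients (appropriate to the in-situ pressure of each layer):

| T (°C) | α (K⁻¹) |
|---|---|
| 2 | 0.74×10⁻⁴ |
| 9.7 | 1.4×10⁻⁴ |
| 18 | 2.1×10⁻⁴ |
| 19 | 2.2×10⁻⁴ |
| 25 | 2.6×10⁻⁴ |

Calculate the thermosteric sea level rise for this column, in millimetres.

Δh ≈ 180 mm

Layer 1 at 25 °C → α = 2.6×10⁻⁴ K⁻¹
Layer 2 at 18 °C → α = 2.1×10⁻⁴ K⁻¹
Layer 3 at 9.7 °C → α = 1.4×10⁻⁴ K⁻¹
Layer 4 at 2 °C → α = 0.74×10⁻⁴ K⁻¹
0–260 m: 1.3 × 2.6×10⁻⁴ × 260 = 0.08788 m
260–460 m: 0.32 × 200 × 2.1×10⁻⁴ = 0.01344 m
Layer 3: 1 × 490 × 1.4×10⁻⁴ = 0.06860 m
Layer 4: 0.21 × 630 × 0.74×10⁻⁴ = 0.0097902 m
Δh = 0.08788 + 0.01344 + 0.06860 + 0.0097902 = 0.1797102 m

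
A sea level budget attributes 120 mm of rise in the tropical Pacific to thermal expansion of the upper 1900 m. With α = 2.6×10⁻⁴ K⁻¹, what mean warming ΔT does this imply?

ΔT ≈ 0.24 K

ΔT = Δh/(αH) = 0.12 / (2.6×10⁻⁴ × 1900) ≈ 0.2429 K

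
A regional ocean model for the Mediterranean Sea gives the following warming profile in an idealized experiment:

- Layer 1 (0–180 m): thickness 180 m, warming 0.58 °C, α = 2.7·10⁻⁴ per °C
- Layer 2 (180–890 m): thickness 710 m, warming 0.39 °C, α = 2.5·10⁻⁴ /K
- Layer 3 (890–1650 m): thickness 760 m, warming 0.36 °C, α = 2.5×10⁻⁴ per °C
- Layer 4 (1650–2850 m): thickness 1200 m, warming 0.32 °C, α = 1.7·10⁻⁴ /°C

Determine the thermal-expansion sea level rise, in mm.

Δh ≈ 230 mm

180 × 0.58 × 2.7×10⁻⁴ = 0.028188 m
0.39 × 710 × 2.5×10⁻⁴ = 0.069225 m
890–1650 m: 0.36 × 760 × 2.5×10⁻⁴ = 0.06840 m
1650–2850 m: 1.7×10⁻⁴ × 0.32 × 1200 = 0.06528 m
Δh = 0.028188 + 0.069225 + 0.06840 + 0.06528 = 0.231093 m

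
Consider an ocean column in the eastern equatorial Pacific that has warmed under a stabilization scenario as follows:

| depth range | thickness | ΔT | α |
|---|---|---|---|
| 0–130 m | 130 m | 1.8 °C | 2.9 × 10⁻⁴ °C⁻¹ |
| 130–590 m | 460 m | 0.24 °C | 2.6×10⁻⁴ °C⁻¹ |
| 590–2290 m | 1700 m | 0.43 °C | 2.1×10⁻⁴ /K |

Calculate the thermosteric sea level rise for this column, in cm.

25.0 cm of thermosteric rise

Layer 1: 130 × 2.9×10⁻⁴ × 1.8 = 0.06786 m
130–590 m: 2.6×10⁻⁴ × 460 × 0.24 = 0.028704 m
Layer 3: 0.43 × 2.1×10⁻⁴ × 1700 = 0.15351 m
Δh = 0.06786 + 0.028704 + 0.15351 = 0.250074 m ≈ 25.0 cm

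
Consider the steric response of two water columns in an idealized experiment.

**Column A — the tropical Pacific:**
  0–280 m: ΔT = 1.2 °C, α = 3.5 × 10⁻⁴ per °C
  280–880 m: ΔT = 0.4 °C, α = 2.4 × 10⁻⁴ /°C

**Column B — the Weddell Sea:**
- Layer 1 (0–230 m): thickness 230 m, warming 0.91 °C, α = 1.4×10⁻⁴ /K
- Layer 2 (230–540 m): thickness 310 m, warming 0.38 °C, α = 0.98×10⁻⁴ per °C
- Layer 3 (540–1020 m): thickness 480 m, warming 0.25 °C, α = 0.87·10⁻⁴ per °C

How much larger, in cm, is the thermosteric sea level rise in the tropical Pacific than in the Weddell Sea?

A Layer 1: 3.5×10⁻⁴ × 1.2 × 280 = 0.11760 m
A Layer 2: 2.4×10⁻⁴ × 600 × 0.4 = 0.05760 m
A total: 0.17520 m
B 230 × 1.4×10⁻⁴ × 0.91 = 0.029302 m
B Layer 2: 310 × 0.38 × 0.98×10⁻⁴ = 0.0115444 m
B Layer 3: 0.87×10⁻⁴ × 480 × 0.25 = 0.01044 m
B total: 0.0512864 m
Difference: 0.17520 − 0.0512864 = 0.1239136 m

12.4 cm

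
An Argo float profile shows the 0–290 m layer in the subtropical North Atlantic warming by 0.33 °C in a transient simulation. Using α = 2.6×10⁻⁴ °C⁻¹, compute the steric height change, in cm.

Δh = 2.49 cm

Δh = αΔT·H = 2.6×10⁻⁴ × 0.33 × 290 = 0.024882 m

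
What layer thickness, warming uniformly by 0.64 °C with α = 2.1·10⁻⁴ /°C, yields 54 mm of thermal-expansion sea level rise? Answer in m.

H = Δh/(αΔT) = 0.054 / (2.1×10⁻⁴ × 0.64) ≈ 401.8 m

402 m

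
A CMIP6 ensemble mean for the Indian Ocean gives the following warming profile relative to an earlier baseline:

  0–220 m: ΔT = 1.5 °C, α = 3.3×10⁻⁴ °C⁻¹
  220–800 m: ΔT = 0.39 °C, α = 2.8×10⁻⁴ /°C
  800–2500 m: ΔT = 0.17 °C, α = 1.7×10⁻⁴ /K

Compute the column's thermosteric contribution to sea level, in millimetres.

1.5 × 3.3×10⁻⁴ × 220 = 0.10890 m
220–800 m: 2.8×10⁻⁴ × 0.39 × 580 = 0.063336 m
Layer 3: 1700 × 0.17 × 1.7×10⁻⁴ = 0.04913 m
Δh = 0.10890 + 0.063336 + 0.04913 = 0.221366 m ≈ 221 mm

Δh ≈ 221 mm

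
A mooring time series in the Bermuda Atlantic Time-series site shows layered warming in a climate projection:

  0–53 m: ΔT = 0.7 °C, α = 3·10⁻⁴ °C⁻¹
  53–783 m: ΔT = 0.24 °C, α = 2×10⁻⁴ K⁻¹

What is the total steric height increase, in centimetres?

0.7 × 3×10⁻⁴ × 53 = 0.01113 m
Layer 2: 730 × 2×10⁻⁴ × 0.24 = 0.03504 m
Δh = 0.01113 + 0.03504 = 0.04617 m

Δh ≈ 4.62 cm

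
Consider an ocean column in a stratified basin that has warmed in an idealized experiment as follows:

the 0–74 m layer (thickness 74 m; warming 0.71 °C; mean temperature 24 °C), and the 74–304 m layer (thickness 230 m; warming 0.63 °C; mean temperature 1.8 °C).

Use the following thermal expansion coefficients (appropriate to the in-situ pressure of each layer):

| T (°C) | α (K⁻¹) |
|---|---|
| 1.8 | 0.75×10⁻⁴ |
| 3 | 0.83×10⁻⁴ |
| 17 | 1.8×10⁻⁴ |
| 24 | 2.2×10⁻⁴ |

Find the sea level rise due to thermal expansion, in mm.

22.4 mm of thermosteric rise

Layer 1 at 24 °C → α = 2.2×10⁻⁴ K⁻¹
Layer 2 at 1.8 °C → α = 0.75×10⁻⁴ K⁻¹
0–74 m: 0.71 × 2.2×10⁻⁴ × 74 = 0.0115588 m
74–304 m: 0.63 × 0.75×10⁻⁴ × 230 = 0.0108675 m
Δh = 0.0115588 + 0.0108675 = 0.0224263 m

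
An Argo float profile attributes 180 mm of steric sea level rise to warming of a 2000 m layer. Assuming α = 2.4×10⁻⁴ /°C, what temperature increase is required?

ΔT = Δh/(αH) = 0.18 / (2.4×10⁻⁴ × 2000) = 0.3750 K

ΔT ≈ 0.375 K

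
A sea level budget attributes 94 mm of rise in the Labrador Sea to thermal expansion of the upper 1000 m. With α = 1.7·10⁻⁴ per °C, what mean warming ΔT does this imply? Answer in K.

ΔT = Δh/(αH) = 0.094 / (1.7×10⁻⁴ × 1000) ≈ 0.5529 K

about 0.55 K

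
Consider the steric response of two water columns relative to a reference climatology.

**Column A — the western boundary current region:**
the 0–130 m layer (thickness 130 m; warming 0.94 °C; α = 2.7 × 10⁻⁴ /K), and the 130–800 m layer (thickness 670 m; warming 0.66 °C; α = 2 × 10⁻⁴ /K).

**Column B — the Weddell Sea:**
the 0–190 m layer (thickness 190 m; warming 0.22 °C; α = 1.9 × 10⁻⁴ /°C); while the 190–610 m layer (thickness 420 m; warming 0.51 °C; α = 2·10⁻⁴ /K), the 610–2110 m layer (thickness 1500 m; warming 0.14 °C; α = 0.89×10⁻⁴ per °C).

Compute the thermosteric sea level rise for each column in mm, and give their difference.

Δh_A ≈ 120 mm, Δh_B ≈ 69 mm; difference ≈ 52 mm

A 0.94 × 2.7×10⁻⁴ × 130 = 0.032994 m
A 0.66 × 2×10⁻⁴ × 670 = 0.08844 m
A total: 0.121434 m
B 190 × 1.9×10⁻⁴ × 0.22 = 0.007942 m
B 190–610 m: 420 × 0.51 × 2×10⁻⁴ = 0.04284 m
B 1500 × 0.14 × 0.89×10⁻⁴ = 0.01869 m
B total: 0.069472 m
Difference: 0.121434 − 0.069472 = 0.051962 m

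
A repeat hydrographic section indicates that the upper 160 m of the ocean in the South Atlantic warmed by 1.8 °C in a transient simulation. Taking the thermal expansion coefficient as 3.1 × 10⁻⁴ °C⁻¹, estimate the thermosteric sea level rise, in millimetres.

Δh = αΔT·H = 3.1×10⁻⁴ × 1.8 × 160 = 0.08928 m

89.3 mm of thermosteric rise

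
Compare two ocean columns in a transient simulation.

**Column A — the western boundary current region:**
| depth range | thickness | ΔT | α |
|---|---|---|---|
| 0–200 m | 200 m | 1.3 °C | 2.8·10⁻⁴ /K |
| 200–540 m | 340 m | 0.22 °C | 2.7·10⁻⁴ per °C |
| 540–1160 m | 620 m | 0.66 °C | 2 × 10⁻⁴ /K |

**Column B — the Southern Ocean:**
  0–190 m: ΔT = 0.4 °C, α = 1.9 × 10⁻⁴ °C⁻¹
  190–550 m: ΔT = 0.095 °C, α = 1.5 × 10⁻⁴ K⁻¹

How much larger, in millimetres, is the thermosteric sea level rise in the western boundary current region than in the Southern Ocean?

A 0–200 m: 200 × 1.3 × 2.8×10⁻⁴ = 0.07280 m
A 340 × 0.22 × 2.7×10⁻⁴ = 0.020196 m
A 540–1160 m: 0.66 × 620 × 2×10⁻⁴ = 0.08184 m
A total: 0.174836 m
B 0–190 m: 0.4 × 1.9×10⁻⁴ × 190 = 0.01444 m
B Layer 2: 1.5×10⁻⁴ × 360 × 0.095 = 0.00513 m
B total: 0.01957 m
Difference: 0.174836 − 0.01957 = 0.155266 m

155 mm larger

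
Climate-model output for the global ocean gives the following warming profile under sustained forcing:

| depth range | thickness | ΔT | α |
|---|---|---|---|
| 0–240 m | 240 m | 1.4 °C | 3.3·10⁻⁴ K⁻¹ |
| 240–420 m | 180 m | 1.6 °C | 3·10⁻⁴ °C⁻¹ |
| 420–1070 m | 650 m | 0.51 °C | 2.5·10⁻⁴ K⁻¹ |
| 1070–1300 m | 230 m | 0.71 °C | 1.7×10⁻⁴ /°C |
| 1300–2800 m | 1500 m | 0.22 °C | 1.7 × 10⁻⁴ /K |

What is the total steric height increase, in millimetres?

Δh ≈ 364 mm

3.3×10⁻⁴ × 1.4 × 240 = 0.11088 m
Layer 2: 1.6 × 180 × 3×10⁻⁴ = 0.08640 m
Layer 3: 0.51 × 2.5×10⁻⁴ × 650 = 0.082875 m
Layer 4: 1.7×10⁻⁴ × 0.71 × 230 = 0.027761 m
1300–2800 m: 1500 × 0.22 × 1.7×10⁻⁴ = 0.05610 m
Δh = 0.11088 + 0.08640 + 0.082875 + 0.027761 + 0.05610 = 0.364016 m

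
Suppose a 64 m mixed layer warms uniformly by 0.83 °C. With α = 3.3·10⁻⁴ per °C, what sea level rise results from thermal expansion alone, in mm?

Δh ≈ 17.5 mm

Δh = αΔT·H = 3.3×10⁻⁴ × 0.83 × 64 = 0.0175296 m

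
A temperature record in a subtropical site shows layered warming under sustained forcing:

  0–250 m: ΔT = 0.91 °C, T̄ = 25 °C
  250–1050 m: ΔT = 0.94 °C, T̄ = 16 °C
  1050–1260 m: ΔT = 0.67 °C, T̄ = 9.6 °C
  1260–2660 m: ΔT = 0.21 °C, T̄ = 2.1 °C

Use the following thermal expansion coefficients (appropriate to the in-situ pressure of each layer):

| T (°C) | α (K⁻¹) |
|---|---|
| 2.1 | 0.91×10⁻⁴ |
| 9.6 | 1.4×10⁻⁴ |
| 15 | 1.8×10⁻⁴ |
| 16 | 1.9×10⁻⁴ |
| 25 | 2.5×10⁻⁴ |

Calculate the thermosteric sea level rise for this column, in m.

about 0.25 m

Layer 1 at 25 °C → α = 2.5×10⁻⁴ K⁻¹
Layer 2 at 16 °C → α = 1.9×10⁻⁴ K⁻¹
Layer 3 at 9.6 °C → α = 1.4×10⁻⁴ K⁻¹
Layer 4 at 2.1 °C → α = 0.91×10⁻⁴ K⁻¹
Layer 1: 2.5×10⁻⁴ × 0.91 × 250 = 0.056875 m
800 × 0.94 × 1.9×10⁻⁴ = 0.14288 m
1050–1260 m: 210 × 0.67 × 1.4×10⁻⁴ = 0.019698 m
1260–2660 m: 0.91×10⁻⁴ × 1400 × 0.21 = 0.026754 m
Δh = 0.056875 + 0.14288 + 0.019698 + 0.026754 = 0.246207 m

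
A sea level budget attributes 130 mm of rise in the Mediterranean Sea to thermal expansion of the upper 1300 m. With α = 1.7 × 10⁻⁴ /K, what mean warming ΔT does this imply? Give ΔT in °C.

ΔT ≈ 0.588 °C

ΔT = Δh/(αH) = 0.13 / (1.7×10⁻⁴ × 1300) ≈ 0.5882 °C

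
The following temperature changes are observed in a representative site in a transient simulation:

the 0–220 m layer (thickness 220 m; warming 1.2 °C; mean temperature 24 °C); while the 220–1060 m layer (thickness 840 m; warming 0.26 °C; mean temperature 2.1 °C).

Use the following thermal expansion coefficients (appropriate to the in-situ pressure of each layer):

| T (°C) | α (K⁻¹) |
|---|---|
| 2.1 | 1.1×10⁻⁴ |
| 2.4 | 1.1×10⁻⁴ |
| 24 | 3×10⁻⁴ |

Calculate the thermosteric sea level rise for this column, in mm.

about 100 mm

Layer 1 at 24 °C → α = 3×10⁻⁴ K⁻¹
Layer 2 at 2.1 °C → α = 1.1×10⁻⁴ K⁻¹
0–220 m: 1.2 × 3×10⁻⁴ × 220 = 0.07920 m
Layer 2: 840 × 0.26 × 1.1×10⁻⁴ = 0.024024 m
Δh = 0.07920 + 0.024024 = 0.103224 m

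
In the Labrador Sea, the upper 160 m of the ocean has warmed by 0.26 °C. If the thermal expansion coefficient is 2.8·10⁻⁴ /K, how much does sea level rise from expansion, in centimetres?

Δh = αΔT·H = 2.8×10⁻⁴ × 0.26 × 160 = 0.011648 m

1.16 cm of thermosteric rise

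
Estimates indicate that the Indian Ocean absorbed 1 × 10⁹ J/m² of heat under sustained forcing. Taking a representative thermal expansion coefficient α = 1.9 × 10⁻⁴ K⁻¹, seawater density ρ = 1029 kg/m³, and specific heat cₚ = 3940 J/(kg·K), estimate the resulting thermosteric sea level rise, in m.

Δh = 0.0469 m

Δh = αQ/(ρcₚ) = 1.9×10⁻⁴ × 1×10⁹ / (1029 × 3940) ≈ 0.046864 m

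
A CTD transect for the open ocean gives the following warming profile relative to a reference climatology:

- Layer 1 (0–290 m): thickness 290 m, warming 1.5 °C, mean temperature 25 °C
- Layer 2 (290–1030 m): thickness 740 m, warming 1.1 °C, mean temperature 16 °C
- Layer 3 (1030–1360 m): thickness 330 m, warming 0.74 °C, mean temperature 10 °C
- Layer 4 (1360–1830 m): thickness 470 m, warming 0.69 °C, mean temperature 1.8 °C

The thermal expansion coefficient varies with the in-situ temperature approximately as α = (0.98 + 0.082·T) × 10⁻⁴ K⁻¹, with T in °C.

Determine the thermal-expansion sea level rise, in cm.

Δh = 39.9 cm

Layer 1: α = (0.98 + 0.082×25)×10⁻⁴ = 3.03×10⁻⁴ K⁻¹
Layer 2: α = (0.98 + 0.082×16)×10⁻⁴ = 2.292×10⁻⁴ K⁻¹
Layer 3: α = (0.98 + 0.082×10)×10⁻⁴ = 1.8×10⁻⁴ K⁻¹
Layer 4: α = (0.98 + 0.082×1.8)×10⁻⁴ = 1.1276×10⁻⁴ K⁻¹
0–290 m: 1.5 × 3.03×10⁻⁴ × 290 = 0.131805 m
2.292×10⁻⁴ × 1.1 × 740 = 0.1865688 m
330 × 0.74 × 1.8×10⁻⁴ = 0.043956 m
Layer 4: 0.69 × 1.1276×10⁻⁴ × 470 = 0.036568068 m
Δh = 0.131805 + 0.1865688 + 0.043956 + 0.036568068 = 0.398897868 m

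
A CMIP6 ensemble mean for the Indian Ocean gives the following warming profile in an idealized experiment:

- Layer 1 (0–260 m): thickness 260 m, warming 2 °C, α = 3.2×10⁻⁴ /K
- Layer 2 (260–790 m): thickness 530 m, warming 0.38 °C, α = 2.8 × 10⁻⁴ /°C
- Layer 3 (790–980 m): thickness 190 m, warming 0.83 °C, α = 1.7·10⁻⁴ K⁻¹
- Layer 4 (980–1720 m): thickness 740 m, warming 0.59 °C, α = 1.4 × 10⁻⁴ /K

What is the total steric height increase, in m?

0.31 m of thermosteric rise

Layer 1: 3.2×10⁻⁴ × 2 × 260 = 0.16640 m
2.8×10⁻⁴ × 530 × 0.38 = 0.056392 m
Layer 3: 0.83 × 1.7×10⁻⁴ × 190 = 0.026809 m
740 × 0.59 × 1.4×10⁻⁴ = 0.061124 m
Δh = 0.16640 + 0.056392 + 0.026809 + 0.061124 = 0.310725 m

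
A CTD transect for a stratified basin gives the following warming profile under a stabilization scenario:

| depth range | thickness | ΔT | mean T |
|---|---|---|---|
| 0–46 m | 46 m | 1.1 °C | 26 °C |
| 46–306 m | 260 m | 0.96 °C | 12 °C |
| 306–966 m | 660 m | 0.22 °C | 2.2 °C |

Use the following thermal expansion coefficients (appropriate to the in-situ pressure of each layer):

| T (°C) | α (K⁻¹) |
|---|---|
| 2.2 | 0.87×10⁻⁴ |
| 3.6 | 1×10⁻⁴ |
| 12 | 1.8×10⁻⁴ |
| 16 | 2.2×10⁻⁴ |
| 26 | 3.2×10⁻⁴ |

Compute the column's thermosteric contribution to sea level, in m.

0.074 m

Layer 1 at 26 °C → α = 3.2×10⁻⁴ K⁻¹
Layer 2 at 12 °C → α = 1.8×10⁻⁴ K⁻¹
Layer 3 at 2.2 °C → α = 0.87×10⁻⁴ K⁻¹
3.2×10⁻⁴ × 46 × 1.1 = 0.016192 m
46–306 m: 1.8×10⁻⁴ × 0.96 × 260 = 0.044928 m
Layer 3: 660 × 0.87×10⁻⁴ × 0.22 = 0.0126324 m
Δh = 0.016192 + 0.044928 + 0.0126324 = 0.0737524 m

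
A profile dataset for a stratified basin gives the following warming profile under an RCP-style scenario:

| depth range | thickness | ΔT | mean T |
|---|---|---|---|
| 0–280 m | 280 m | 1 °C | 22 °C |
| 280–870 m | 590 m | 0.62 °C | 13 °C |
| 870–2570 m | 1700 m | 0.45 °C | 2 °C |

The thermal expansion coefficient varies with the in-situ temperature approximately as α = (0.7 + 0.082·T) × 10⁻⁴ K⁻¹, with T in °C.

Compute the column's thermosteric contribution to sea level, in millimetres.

Δh = 201 mm

Layer 1: α = (0.7 + 0.082×22)×10⁻⁴ = 2.504×10⁻⁴ K⁻¹
Layer 2: α = (0.7 + 0.082×13)×10⁻⁴ = 1.766×10⁻⁴ K⁻¹
Layer 3: α = (0.7 + 0.082×2)×10⁻⁴ = 0.864×10⁻⁴ K⁻¹
280 × 2.504×10⁻⁴ × 1 = 0.070112 m
Layer 2: 0.62 × 590 × 1.766×10⁻⁴ = 0.06460028 m
870–2570 m: 0.45 × 0.864×10⁻⁴ × 1700 = 0.066096 m
Δh = 0.070112 + 0.06460028 + 0.066096 = 0.20080828 m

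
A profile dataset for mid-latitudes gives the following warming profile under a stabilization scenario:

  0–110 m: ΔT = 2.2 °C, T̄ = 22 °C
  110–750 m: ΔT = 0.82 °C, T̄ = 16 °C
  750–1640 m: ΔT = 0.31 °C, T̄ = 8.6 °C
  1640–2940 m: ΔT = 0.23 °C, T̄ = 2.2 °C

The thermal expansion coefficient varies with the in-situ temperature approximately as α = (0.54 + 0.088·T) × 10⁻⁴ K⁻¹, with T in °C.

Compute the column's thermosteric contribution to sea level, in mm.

about 220 mm

Layer 1: α = (0.54 + 0.088×22)×10⁻⁴ = 2.476×10⁻⁴ K⁻¹
Layer 2: α = (0.54 + 0.088×16)×10⁻⁴ = 1.948×10⁻⁴ K⁻¹
Layer 3: α = (0.54 + 0.088×8.6)×10⁻⁴ = 1.2968×10⁻⁴ K⁻¹
Layer 4: α = (0.54 + 0.088×2.2)×10⁻⁴ = 0.7336×10⁻⁴ K⁻¹
0–110 m: 2.476×10⁻⁴ × 2.2 × 110 = 0.0599192 m
110–750 m: 1.948×10⁻⁴ × 0.82 × 640 = 0.10223104 m
750–1640 m: 1.2968×10⁻⁴ × 890 × 0.31 = 0.035778712 m
Layer 4: 0.23 × 1300 × 0.7336×10⁻⁴ = 0.02193464 m
Δh = 0.0599192 + 0.10223104 + 0.035778712 + 0.02193464 = 0.219863592 m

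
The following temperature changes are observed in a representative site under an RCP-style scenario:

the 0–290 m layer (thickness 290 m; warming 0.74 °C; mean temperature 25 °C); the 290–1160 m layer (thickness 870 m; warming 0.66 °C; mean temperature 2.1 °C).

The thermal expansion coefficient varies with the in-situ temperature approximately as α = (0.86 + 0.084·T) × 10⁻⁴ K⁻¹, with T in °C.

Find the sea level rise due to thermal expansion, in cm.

12 cm

Layer 1: α = (0.86 + 0.084×25)×10⁻⁴ = 2.96×10⁻⁴ K⁻¹
Layer 2: α = (0.86 + 0.084×2.1)×10⁻⁴ = 1.0364×10⁻⁴ K⁻¹
2.96×10⁻⁴ × 0.74 × 290 = 0.0635216 m
Layer 2: 870 × 0.66 × 1.0364×10⁻⁴ = 0.059510088 m
Δh = 0.0635216 + 0.059510088 = 0.123031688 m ≈ 12 cm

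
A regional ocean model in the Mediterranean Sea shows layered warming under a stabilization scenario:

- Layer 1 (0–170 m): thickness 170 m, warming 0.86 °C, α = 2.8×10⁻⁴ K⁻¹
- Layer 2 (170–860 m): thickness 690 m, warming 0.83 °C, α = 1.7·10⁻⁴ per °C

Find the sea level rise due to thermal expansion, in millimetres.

Layer 1: 170 × 0.86 × 2.8×10⁻⁴ = 0.040936 m
Layer 2: 0.83 × 690 × 1.7×10⁻⁴ = 0.097359 m
Δh = 0.040936 + 0.097359 = 0.138295 m

138 mm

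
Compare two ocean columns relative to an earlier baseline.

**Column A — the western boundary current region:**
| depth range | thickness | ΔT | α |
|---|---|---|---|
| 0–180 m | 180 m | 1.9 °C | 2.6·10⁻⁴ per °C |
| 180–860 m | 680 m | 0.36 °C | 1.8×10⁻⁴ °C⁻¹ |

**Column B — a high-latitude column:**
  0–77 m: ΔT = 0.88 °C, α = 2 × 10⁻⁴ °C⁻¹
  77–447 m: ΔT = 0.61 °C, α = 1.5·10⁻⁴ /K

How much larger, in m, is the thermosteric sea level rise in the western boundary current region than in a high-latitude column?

A Layer 1: 1.9 × 180 × 2.6×10⁻⁴ = 0.08892 m
A 180–860 m: 680 × 0.36 × 1.8×10⁻⁴ = 0.044064 m
A total: 0.132984 m
B 0–77 m: 2×10⁻⁴ × 0.88 × 77 = 0.013552 m
B 77–447 m: 370 × 1.5×10⁻⁴ × 0.61 = 0.033855 m
B total: 0.047407 m
Difference: 0.132984 − 0.047407 = 0.085577 m

0.0856 m larger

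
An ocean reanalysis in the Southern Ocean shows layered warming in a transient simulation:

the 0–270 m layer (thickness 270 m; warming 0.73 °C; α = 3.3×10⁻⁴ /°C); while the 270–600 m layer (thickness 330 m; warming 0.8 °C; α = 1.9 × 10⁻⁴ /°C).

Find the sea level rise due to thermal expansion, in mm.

Layer 1: 270 × 3.3×10⁻⁴ × 0.73 = 0.065043 m
270–600 m: 330 × 0.8 × 1.9×10⁻⁴ = 0.05016 m
Δh = 0.065043 + 0.05016 = 0.115203 m

120 mm of thermosteric rise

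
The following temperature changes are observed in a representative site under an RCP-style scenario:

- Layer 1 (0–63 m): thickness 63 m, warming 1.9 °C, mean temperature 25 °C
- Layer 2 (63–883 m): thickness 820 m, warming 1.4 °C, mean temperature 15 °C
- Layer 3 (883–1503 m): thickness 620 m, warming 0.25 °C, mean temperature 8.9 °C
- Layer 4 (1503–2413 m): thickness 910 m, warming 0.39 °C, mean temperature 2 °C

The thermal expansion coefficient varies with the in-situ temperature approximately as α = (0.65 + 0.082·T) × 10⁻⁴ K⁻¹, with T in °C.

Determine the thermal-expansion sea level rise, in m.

Layer 1: α = (0.65 + 0.082×25)×10⁻⁴ = 2.7×10⁻⁴ K⁻¹
Layer 2: α = (0.65 + 0.082×15)×10⁻⁴ = 1.88×10⁻⁴ K⁻¹
Layer 3: α = (0.65 + 0.082×8.9)×10⁻⁴ = 1.3798×10⁻⁴ K⁻¹
Layer 4: α = (0.65 + 0.082×2)×10⁻⁴ = 0.814×10⁻⁴ K⁻¹
Layer 1: 2.7×10⁻⁴ × 1.9 × 63 = 0.032319 m
1.88×10⁻⁴ × 820 × 1.4 = 0.215824 m
1.3798×10⁻⁴ × 0.25 × 620 = 0.0213869 m
1503–2413 m: 910 × 0.814×10⁻⁴ × 0.39 = 0.02888886 m
Δh = 0.032319 + 0.215824 + 0.0213869 + 0.02888886 = 0.29841876 m

Δh ≈ 0.30 m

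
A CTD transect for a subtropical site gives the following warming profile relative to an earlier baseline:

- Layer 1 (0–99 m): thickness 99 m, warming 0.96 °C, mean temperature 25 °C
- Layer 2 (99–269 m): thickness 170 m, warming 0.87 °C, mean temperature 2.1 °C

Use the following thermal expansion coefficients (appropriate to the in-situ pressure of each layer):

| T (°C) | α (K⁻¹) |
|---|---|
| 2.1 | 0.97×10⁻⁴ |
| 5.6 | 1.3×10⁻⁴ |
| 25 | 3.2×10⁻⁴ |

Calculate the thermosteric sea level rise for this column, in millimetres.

Δh ≈ 44.8 mm

Layer 1 at 25 °C → α = 3.2×10⁻⁴ K⁻¹
Layer 2 at 2.1 °C → α = 0.97×10⁻⁴ K⁻¹
99 × 3.2×10⁻⁴ × 0.96 = 0.0304128 m
Layer 2: 0.87 × 0.97×10⁻⁴ × 170 = 0.0143463 m
Δh = 0.0304128 + 0.0143463 = 0.0447591 m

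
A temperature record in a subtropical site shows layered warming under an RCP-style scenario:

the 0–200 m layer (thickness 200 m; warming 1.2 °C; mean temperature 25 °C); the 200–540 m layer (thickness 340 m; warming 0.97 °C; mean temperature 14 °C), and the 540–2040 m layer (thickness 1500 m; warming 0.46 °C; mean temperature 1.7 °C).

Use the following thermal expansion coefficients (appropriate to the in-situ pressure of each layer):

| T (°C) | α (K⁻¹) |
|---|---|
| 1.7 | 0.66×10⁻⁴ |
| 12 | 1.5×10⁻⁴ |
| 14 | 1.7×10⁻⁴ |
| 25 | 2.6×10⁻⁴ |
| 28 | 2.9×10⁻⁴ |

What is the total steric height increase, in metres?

0.16 m

Layer 1 at 25 °C → α = 2.6×10⁻⁴ K⁻¹
Layer 2 at 14 °C → α = 1.7×10⁻⁴ K⁻¹
Layer 3 at 1.7 °C → α = 0.66×10⁻⁴ K⁻¹
0–200 m: 200 × 1.2 × 2.6×10⁻⁴ = 0.06240 m
200–540 m: 340 × 1.7×10⁻⁴ × 0.97 = 0.056066 m
540–2040 m: 1500 × 0.66×10⁻⁴ × 0.46 = 0.04554 m
Δh = 0.06240 + 0.056066 + 0.04554 = 0.164006 m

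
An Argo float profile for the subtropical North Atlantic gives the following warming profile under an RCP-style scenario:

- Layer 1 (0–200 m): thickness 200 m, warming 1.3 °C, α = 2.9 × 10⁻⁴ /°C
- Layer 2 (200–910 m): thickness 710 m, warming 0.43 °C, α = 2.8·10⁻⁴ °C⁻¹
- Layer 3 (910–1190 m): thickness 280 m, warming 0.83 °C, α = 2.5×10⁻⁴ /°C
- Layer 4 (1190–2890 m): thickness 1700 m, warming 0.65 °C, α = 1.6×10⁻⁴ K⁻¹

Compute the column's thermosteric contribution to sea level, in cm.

1.3 × 200 × 2.9×10⁻⁴ = 0.07540 m
2.8×10⁻⁴ × 0.43 × 710 = 0.085484 m
Layer 3: 280 × 2.5×10⁻⁴ × 0.83 = 0.05810 m
Layer 4: 0.65 × 1700 × 1.6×10⁻⁴ = 0.17680 m
Δh = 0.07540 + 0.085484 + 0.05810 + 0.17680 = 0.395784 m ≈ 39.6 cm

Δh ≈ 39.6 cm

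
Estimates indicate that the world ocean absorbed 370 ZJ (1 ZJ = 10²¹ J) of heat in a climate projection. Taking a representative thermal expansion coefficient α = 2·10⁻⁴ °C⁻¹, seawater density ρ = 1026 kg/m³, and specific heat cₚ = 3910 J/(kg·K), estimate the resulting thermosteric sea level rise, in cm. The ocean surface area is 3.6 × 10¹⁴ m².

Per unit area: Q = 370×10²¹ / (3.6×10¹⁴) ≈ 1.028×10⁹ J/m²
Δh = αQ/(ρcₚ) = 2×10⁻⁴ × 1.028×10⁹ / (1026 × 3910) ≈ 0.051251 m

Δh ≈ 5.1 cm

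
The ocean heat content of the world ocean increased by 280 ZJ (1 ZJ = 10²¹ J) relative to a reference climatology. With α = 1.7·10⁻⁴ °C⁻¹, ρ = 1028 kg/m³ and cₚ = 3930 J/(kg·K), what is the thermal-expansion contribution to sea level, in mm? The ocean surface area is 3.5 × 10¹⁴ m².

Per unit area: Q = 280×10²¹ / (3.5×10¹⁴) = 8×10⁸ J/m²
Δh = αQ/(ρcₚ) = 1.7×10⁻⁴ × 8×10⁸ / (1028 × 3930) ≈ 0.033663 m

Δh ≈ 33.7 mm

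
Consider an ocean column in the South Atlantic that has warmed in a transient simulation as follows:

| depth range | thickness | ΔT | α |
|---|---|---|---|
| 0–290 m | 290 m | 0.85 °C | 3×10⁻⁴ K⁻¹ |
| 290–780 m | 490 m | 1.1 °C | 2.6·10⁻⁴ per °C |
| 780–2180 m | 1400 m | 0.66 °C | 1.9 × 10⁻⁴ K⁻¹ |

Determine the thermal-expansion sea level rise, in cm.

39 cm

Layer 1: 290 × 3×10⁻⁴ × 0.85 = 0.07395 m
1.1 × 490 × 2.6×10⁻⁴ = 0.14014 m
780–2180 m: 1400 × 1.9×10⁻⁴ × 0.66 = 0.17556 m
Δh = 0.07395 + 0.14014 + 0.17556 = 0.38965 m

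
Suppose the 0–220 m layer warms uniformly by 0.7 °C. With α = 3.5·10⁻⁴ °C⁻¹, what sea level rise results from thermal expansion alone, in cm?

Δh = 5.39 cm

Δh = αΔT·H = 3.5×10⁻⁴ × 0.7 × 220 = 0.05390 m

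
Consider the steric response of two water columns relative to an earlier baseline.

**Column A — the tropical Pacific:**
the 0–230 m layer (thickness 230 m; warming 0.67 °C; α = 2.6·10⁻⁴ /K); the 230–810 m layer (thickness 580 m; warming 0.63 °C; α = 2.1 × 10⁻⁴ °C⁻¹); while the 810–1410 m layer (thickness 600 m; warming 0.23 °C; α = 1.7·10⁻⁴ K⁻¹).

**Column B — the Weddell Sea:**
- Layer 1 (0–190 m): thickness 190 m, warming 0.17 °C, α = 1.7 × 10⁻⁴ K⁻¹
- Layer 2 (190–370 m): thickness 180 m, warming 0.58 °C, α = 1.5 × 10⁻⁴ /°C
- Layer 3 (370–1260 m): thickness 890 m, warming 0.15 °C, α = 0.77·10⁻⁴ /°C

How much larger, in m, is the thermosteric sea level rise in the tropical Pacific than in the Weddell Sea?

Δh_A − Δh_B ≈ 0.109 m

A 230 × 0.67 × 2.6×10⁻⁴ = 0.040066 m
A 580 × 0.63 × 2.1×10⁻⁴ = 0.076734 m
A Layer 3: 600 × 1.7×10⁻⁴ × 0.23 = 0.02346 m
A total: 0.14026 m
B 190 × 1.7×10⁻⁴ × 0.17 = 0.005491 m
B 190–370 m: 0.58 × 1.5×10⁻⁴ × 180 = 0.01566 m
B Layer 3: 890 × 0.77×10⁻⁴ × 0.15 = 0.0102795 m
B total: 0.0314305 m
Difference: 0.14026 − 0.0314305 = 0.1088295 m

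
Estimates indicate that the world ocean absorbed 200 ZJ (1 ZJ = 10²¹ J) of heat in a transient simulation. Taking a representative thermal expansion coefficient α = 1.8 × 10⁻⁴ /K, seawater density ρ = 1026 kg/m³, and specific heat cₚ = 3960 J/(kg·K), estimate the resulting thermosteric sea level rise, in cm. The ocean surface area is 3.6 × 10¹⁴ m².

Δh = 2.5 cm

Per unit area: Q = 200×10²¹ / (3.6×10¹⁴) ≈ 5.556×10⁸ J/m²
Δh = αQ/(ρcₚ) = 1.8×10⁻⁴ × 5.556×10⁸ / (1026 × 3960) ≈ 0.024615 m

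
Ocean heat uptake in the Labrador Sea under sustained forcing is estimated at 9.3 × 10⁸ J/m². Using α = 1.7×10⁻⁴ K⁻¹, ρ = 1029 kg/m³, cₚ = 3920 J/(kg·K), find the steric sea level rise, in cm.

Δh = αQ/(ρcₚ) = 1.7×10⁻⁴ × 9.3×10⁸ / (1029 × 3920) ≈ 0.039195 m

3.9 cm of thermosteric rise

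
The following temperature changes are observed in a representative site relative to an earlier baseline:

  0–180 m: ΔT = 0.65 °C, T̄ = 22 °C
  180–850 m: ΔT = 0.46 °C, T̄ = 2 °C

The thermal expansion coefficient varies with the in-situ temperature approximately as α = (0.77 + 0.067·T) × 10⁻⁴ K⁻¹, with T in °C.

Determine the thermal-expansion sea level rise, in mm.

Layer 1: α = (0.77 + 0.067×22)×10⁻⁴ = 2.244×10⁻⁴ K⁻¹
Layer 2: α = (0.77 + 0.067×2)×10⁻⁴ = 0.904×10⁻⁴ K⁻¹
180 × 2.244×10⁻⁴ × 0.65 = 0.0262548 m
0.46 × 670 × 0.904×10⁻⁴ = 0.02786128 m
Δh = 0.0262548 + 0.02786128 = 0.05411608 m

54 mm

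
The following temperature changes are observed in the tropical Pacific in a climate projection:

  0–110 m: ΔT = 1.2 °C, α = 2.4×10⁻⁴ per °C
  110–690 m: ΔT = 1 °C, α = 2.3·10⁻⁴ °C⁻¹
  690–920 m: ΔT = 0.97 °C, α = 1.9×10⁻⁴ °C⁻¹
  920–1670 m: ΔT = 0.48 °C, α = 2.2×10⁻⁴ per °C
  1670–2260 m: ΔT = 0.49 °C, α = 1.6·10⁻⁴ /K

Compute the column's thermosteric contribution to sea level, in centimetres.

about 33.3 cm

2.4×10⁻⁴ × 110 × 1.2 = 0.03168 m
580 × 2.3×10⁻⁴ × 1 = 0.13340 m
Layer 3: 230 × 1.9×10⁻⁴ × 0.97 = 0.042389 m
2.2×10⁻⁴ × 750 × 0.48 = 0.07920 m
Layer 5: 590 × 0.49 × 1.6×10⁻⁴ = 0.046256 m
Δh = 0.03168 + 0.13340 + 0.042389 + 0.07920 + 0.046256 = 0.332925 m ≈ 33.3 cm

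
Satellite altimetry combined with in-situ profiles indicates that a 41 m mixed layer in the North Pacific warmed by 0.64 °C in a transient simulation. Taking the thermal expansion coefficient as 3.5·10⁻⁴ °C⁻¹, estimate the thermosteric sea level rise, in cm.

Δh = αΔT·H = 3.5×10⁻⁴ × 0.64 × 41 = 0.009184 m

0.918 cm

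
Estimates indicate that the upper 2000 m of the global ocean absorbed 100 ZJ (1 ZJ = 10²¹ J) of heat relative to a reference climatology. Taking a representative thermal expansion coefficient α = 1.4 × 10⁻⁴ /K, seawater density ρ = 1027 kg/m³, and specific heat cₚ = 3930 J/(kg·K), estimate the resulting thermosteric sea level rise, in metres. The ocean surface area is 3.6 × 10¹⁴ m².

Per unit area: Q = 100×10²¹ / (3.6×10¹⁴) ≈ 2.778×10⁸ J/m²
Δh = αQ/(ρcₚ) = 1.4×10⁻⁴ × 2.778×10⁸ / (1027 × 3930) ≈ 0.009636 m

about 0.00964 m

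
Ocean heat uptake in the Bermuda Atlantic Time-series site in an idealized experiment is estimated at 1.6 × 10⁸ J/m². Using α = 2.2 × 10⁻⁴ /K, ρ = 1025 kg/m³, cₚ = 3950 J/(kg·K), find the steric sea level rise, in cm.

0.869 cm

Δh = αQ/(ρcₚ) = 2.2×10⁻⁴ × 1.6×10⁸ / (1025 × 3950) ≈ 0.008694 m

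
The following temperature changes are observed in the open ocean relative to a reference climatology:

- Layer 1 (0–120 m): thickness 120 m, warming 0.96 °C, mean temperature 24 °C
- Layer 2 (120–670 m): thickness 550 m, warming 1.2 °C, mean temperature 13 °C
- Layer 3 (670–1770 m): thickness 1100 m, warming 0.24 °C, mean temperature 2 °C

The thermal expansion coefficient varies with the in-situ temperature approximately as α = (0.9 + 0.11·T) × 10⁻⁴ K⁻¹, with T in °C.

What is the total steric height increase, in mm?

Δh = 220 mm

Layer 1: α = (0.9 + 0.11×24)×10⁻⁴ = 3.54×10⁻⁴ K⁻¹
Layer 2: α = (0.9 + 0.11×13)×10⁻⁴ = 2.33×10⁻⁴ K⁻¹
Layer 3: α = (0.9 + 0.11×2)×10⁻⁴ = 1.12×10⁻⁴ K⁻¹
0.96 × 120 × 3.54×10⁻⁴ = 0.0407808 m
Layer 2: 1.2 × 2.33×10⁻⁴ × 550 = 0.15378 m
0.24 × 1100 × 1.12×10⁻⁴ = 0.029568 m
Δh = 0.0407808 + 0.15378 + 0.029568 = 0.2241288 m ≈ 220 mm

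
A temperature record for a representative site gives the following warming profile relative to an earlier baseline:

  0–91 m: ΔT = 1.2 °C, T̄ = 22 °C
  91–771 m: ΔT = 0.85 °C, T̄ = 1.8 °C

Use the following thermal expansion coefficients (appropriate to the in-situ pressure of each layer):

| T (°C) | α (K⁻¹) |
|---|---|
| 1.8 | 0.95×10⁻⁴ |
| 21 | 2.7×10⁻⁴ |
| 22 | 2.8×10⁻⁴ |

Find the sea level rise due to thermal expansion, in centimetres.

Δh = 8.55 cm

Layer 1 at 22 °C → α = 2.8×10⁻⁴ K⁻¹
Layer 2 at 1.8 °C → α = 0.95×10⁻⁴ K⁻¹
Layer 1: 2.8×10⁻⁴ × 1.2 × 91 = 0.030576 m
0.85 × 680 × 0.95×10⁻⁴ = 0.05491 m
Δh = 0.030576 + 0.05491 = 0.085486 m ≈ 8.55 cm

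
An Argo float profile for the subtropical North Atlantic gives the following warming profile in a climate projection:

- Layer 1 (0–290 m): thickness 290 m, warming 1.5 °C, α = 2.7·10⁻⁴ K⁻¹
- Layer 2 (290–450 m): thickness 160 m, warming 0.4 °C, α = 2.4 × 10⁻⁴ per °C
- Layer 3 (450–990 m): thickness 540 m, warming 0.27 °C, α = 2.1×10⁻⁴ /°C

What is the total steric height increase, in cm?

16.3 cm of thermosteric rise

0–290 m: 1.5 × 290 × 2.7×10⁻⁴ = 0.11745 m
Layer 2: 0.4 × 160 × 2.4×10⁻⁴ = 0.01536 m
450–990 m: 2.1×10⁻⁴ × 0.27 × 540 = 0.030618 m
Δh = 0.11745 + 0.01536 + 0.030618 = 0.163428 m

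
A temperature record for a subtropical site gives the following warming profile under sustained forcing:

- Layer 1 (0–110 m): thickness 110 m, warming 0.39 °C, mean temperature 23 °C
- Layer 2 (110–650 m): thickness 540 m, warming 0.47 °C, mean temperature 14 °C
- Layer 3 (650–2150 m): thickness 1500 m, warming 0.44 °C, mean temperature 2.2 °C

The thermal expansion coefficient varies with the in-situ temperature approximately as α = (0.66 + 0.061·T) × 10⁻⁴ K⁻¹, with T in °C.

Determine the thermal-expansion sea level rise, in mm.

100 mm of thermosteric rise

Layer 1: α = (0.66 + 0.061×23)×10⁻⁴ = 2.063×10⁻⁴ K⁻¹
Layer 2: α = (0.66 + 0.061×14)×10⁻⁴ = 1.514×10⁻⁴ K⁻¹
Layer 3: α = (0.66 + 0.061×2.2)×10⁻⁴ = 0.7942×10⁻⁴ K⁻¹
Layer 1: 110 × 2.063×10⁻⁴ × 0.39 = 0.00885027 m
110–650 m: 540 × 0.47 × 1.514×10⁻⁴ = 0.03842532 m
650–2150 m: 0.44 × 1500 × 0.7942×10⁻⁴ = 0.0524172 m
Δh = 0.00885027 + 0.03842532 + 0.0524172 = 0.09969279 m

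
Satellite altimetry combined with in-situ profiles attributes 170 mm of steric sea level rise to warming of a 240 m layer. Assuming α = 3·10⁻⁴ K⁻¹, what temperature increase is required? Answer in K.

ΔT = Δh/(αH) = 0.17 / (3×10⁻⁴ × 240) ≈ 2.361 K

about 2.4 K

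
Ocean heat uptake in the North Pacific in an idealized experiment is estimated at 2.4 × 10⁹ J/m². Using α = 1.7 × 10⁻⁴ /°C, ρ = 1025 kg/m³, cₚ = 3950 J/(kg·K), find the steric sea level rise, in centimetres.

Δh = αQ/(ρcₚ) = 1.7×10⁻⁴ × 2.4×10⁹ / (1025 × 3950) ≈ 0.10077 m

Δh = 10.1 cm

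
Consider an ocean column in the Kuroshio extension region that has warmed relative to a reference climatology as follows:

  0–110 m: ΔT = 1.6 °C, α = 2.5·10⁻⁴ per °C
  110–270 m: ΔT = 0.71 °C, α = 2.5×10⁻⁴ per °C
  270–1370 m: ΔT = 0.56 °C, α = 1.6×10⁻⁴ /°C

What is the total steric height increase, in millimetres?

0–110 m: 110 × 2.5×10⁻⁴ × 1.6 = 0.04400 m
Layer 2: 0.71 × 160 × 2.5×10⁻⁴ = 0.02840 m
270–1370 m: 0.56 × 1.6×10⁻⁴ × 1100 = 0.09856 m
Δh = 0.04400 + 0.02840 + 0.09856 = 0.17096 m

171 mm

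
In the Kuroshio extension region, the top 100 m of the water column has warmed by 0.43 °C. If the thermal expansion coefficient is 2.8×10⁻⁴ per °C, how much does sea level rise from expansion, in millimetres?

Δh = αΔT·H = 2.8×10⁻⁴ × 0.43 × 100 = 0.01204 m

12.0 mm of thermosteric rise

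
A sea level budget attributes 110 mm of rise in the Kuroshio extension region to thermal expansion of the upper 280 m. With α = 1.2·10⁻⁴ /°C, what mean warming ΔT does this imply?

ΔT = Δh/(αH) = 0.11 / (1.2×10⁻⁴ × 280) ≈ 3.274 °C

3.27 °C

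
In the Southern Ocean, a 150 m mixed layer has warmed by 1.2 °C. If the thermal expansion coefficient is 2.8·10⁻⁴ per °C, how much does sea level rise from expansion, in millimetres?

Δh = αΔT·H = 2.8×10⁻⁴ × 1.2 × 150 = 0.05040 m

about 50.4 mm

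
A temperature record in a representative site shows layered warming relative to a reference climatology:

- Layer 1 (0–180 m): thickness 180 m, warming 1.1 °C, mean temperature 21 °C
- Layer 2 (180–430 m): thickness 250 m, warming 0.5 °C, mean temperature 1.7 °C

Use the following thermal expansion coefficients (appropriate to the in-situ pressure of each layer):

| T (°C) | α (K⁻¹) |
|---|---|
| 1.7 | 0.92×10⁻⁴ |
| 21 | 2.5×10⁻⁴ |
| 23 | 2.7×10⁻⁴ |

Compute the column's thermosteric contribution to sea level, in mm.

Layer 1 at 21 °C → α = 2.5×10⁻⁴ K⁻¹
Layer 2 at 1.7 °C → α = 0.92×10⁻⁴ K⁻¹
Layer 1: 1.1 × 180 × 2.5×10⁻⁴ = 0.04950 m
180–430 m: 250 × 0.92×10⁻⁴ × 0.5 = 0.01150 m
Δh = 0.04950 + 0.01150 = 0.06100 m

61.0 mm of thermosteric rise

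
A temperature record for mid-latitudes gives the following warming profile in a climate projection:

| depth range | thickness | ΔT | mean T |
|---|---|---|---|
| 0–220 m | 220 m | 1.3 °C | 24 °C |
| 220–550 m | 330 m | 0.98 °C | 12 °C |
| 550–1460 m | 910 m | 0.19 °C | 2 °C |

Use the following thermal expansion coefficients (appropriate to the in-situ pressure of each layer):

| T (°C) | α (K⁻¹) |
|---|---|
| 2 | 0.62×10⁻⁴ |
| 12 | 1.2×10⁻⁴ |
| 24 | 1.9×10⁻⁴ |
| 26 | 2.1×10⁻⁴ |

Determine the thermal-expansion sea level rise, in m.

Layer 1 at 24 °C → α = 1.9×10⁻⁴ K⁻¹
Layer 2 at 12 °C → α = 1.2×10⁻⁴ K⁻¹
Layer 3 at 2 °C → α = 0.62×10⁻⁴ K⁻¹
0–220 m: 220 × 1.9×10⁻⁴ × 1.3 = 0.05434 m
330 × 1.2×10⁻⁴ × 0.98 = 0.038808 m
550–1460 m: 0.62×10⁻⁴ × 910 × 0.19 = 0.0107198 m
Δh = 0.05434 + 0.038808 + 0.0107198 = 0.1038678 m ≈ 0.104 m

Δh ≈ 0.104 m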